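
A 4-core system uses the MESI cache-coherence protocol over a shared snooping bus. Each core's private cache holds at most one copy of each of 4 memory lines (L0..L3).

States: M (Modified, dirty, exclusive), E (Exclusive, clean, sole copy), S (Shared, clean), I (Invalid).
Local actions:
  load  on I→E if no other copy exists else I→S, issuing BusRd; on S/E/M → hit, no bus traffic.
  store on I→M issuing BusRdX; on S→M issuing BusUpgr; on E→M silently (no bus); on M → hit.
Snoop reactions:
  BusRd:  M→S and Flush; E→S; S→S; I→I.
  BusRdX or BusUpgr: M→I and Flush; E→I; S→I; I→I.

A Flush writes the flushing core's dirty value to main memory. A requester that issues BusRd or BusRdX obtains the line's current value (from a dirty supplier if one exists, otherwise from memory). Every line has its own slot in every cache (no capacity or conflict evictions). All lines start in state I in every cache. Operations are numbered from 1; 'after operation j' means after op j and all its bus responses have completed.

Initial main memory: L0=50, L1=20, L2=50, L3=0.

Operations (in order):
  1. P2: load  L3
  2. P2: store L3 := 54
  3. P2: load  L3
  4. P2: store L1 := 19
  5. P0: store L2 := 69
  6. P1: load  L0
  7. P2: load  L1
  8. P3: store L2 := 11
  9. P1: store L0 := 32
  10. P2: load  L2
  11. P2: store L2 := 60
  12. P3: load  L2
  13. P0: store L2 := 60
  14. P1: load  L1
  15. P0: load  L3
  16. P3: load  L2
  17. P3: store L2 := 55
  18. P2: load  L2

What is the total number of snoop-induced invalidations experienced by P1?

invalidations = 0

  op1 P2: load  L3 → I/I/E/I on L3; bus BusRd; mem=0
  op2 P2: store L3 := 54 → I/I/M/I on L3; bus (none); mem=0
  op3 P2: load  L3 → I/I/M/I on L3; bus (none); mem=0
  op4 P2: store L1 := 19 → I/I/M/I on L1; bus BusRdX; mem=20
  op5 P0: store L2 := 69 → M/I/I/I on L2; bus BusRdX; mem=50
  op6 P1: load  L0 → I/E/I/I on L0; bus BusRd; mem=50
  op7 P2: load  L1 → I/I/M/I on L1; bus (none); mem=20
  op8 P3: store L2 := 11 → I/I/I/M on L2; bus BusRdX Flush; mem=69
  op9 P1: store L0 := 32 → I/M/I/I on L0; bus (none); mem=50
  op10 P2: load  L2 → I/I/S/S on L2; bus BusRd Flush; mem=11
  op11 P2: store L2 := 60 → I/I/M/I on L2; bus BusUpgr; mem=11
  op12 P3: load  L2 → I/I/S/S on L2; bus BusRd Flush; mem=60
  op13 P0: store L2 := 60 → M/I/I/I on L2; bus BusRdX; mem=60
  op14 P1: load  L1 → I/S/S/I on L1; bus BusRd Flush; mem=19
  op15 P0: load  L3 → S/I/S/I on L3; bus BusRd Flush; mem=54
  op16 P3: load  L2 → S/I/I/S on L2; bus BusRd Flush; mem=60
  op17 P3: store L2 := 55 → I/I/I/M on L2; bus BusUpgr; mem=60
  op18 P2: load  L2 → I/I/S/S on L2; bus BusRd Flush; mem=55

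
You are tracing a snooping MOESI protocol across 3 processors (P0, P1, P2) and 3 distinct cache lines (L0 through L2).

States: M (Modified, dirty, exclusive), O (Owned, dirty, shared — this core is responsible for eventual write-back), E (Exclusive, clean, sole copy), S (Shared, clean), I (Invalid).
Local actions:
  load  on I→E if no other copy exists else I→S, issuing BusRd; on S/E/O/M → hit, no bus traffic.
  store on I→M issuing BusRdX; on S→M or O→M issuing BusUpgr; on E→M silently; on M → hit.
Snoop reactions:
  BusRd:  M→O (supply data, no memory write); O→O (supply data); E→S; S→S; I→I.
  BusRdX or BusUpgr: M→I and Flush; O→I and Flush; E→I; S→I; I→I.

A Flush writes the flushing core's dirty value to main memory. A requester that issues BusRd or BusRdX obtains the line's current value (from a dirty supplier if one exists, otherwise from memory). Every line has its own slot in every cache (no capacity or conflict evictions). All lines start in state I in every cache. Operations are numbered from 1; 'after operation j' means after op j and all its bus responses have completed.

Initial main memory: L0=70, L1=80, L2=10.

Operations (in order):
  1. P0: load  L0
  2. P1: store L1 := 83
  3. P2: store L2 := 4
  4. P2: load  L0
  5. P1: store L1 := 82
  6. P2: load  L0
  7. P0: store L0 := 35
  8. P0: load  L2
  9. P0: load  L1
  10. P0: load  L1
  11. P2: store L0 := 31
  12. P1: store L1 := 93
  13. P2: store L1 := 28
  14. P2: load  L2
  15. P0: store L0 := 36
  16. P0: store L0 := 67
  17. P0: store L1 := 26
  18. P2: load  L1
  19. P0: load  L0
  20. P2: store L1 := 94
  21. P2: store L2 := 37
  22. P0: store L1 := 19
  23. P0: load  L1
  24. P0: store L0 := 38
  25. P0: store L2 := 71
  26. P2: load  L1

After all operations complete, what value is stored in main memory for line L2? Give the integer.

memory[L2] = 37

[1] P0: load  L0 | P0:E(70), P1:I, P2:I | bus: BusRd
[2] P1: store L1 := 83 | P0:I, P1:M(83), P2:I | bus: BusRdX
[3] P2: store L2 := 4 | P0:I, P1:I, P2:M(4) | bus: BusRdX
[4] P2: load  L0 | P0:S(70), P1:I, P2:S(70) | bus: BusRd
[5] P1: store L1 := 82 | P0:I, P1:M(82), P2:I | bus: none
[6] P2: load  L0 | P0:S(70), P1:I, P2:S(70) | bus: none
[7] P0: store L0 := 35 | P0:M(35), P1:I, P2:I | bus: BusUpgr
[8] P0: load  L2 | P0:S(4), P1:I, P2:O(4) | bus: BusRd
[9] P0: load  L1 | P0:S(82), P1:O(82), P2:I | bus: BusRd
[10] P0: load  L1 | P0:S(82), P1:O(82), P2:I | bus: none
[11] P2: store L0 := 31 | P0:I, P1:I, P2:M(31) | bus: BusRdX,Flush
[12] P1: store L1 := 93 | P0:I, P1:M(93), P2:I | bus: BusUpgr
[13] P2: store L1 := 28 | P0:I, P1:I, P2:M(28) | bus: BusRdX,Flush
[14] P2: load  L2 | P0:S(4), P1:I, P2:O(4) | bus: none
[15] P0: store L0 := 36 | P0:M(36), P1:I, P2:I | bus: BusRdX,Flush
[16] P0: store L0 := 67 | P0:M(67), P1:I, P2:I | bus: none
[17] P0: store L1 := 26 | P0:M(26), P1:I, P2:I | bus: BusRdX,Flush
[18] P2: load  L1 | P0:O(26), P1:I, P2:S(26) | bus: BusRd
[19] P0: load  L0 | P0:M(67), P1:I, P2:I | bus: none
[20] P2: store L1 := 94 | P0:I, P1:I, P2:M(94) | bus: BusUpgr,Flush
[21] P2: store L2 := 37 | P0:I, P1:I, P2:M(37) | bus: BusUpgr
[22] P0: store L1 := 19 | P0:M(19), P1:I, P2:I | bus: BusRdX,Flush
[23] P0: load  L1 | P0:M(19), P1:I, P2:I | bus: none
[24] P0: store L0 := 38 | P0:M(38), P1:I, P2:I | bus: none
[25] P0: store L2 := 71 | P0:M(71), P1:I, P2:I | bus: BusRdX,Flush
[26] P2: load  L1 | P0:O(19), P1:I, P2:S(19) | bus: BusRd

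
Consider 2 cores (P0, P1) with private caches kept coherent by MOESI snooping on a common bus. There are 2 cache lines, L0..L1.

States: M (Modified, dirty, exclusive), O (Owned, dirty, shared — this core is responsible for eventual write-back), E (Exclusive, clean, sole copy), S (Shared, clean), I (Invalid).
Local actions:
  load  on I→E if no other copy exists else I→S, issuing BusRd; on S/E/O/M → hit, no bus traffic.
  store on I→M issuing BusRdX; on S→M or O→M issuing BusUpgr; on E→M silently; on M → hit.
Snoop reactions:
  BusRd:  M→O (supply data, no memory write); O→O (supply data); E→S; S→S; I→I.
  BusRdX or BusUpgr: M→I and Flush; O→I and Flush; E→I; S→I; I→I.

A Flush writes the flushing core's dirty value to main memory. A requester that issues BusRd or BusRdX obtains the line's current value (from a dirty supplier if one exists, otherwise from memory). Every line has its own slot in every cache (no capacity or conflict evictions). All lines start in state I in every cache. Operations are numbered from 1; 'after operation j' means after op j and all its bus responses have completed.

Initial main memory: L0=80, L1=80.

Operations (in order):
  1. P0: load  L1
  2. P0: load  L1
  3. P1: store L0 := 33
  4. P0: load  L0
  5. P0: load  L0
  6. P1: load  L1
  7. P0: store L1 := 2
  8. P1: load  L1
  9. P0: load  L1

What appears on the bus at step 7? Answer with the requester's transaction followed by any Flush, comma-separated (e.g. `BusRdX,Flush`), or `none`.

[1] P0: load  L1 | P0:E(80), P1:I | bus: BusRd
[2] P0: load  L1 | P0:E(80), P1:I | bus: none
[3] P1: store L0 := 33 | P0:I, P1:M(33) | bus: BusRdX
[4] P0: load  L0 | P0:S(33), P1:O(33) | bus: BusRd
[5] P0: load  L0 | P0:S(33), P1:O(33) | bus: none
[6] P1: load  L1 | P0:S(80), P1:S(80) | bus: BusRd
[7] P0: store L1 := 2 | P0:M(2), P1:I | bus: BusUpgr
[8] P1: load  L1 | P0:O(2), P1:S(2) | bus: BusRd
[9] P0: load  L1 | P0:O(2), P1:S(2) | bus: none

bus = BusUpgr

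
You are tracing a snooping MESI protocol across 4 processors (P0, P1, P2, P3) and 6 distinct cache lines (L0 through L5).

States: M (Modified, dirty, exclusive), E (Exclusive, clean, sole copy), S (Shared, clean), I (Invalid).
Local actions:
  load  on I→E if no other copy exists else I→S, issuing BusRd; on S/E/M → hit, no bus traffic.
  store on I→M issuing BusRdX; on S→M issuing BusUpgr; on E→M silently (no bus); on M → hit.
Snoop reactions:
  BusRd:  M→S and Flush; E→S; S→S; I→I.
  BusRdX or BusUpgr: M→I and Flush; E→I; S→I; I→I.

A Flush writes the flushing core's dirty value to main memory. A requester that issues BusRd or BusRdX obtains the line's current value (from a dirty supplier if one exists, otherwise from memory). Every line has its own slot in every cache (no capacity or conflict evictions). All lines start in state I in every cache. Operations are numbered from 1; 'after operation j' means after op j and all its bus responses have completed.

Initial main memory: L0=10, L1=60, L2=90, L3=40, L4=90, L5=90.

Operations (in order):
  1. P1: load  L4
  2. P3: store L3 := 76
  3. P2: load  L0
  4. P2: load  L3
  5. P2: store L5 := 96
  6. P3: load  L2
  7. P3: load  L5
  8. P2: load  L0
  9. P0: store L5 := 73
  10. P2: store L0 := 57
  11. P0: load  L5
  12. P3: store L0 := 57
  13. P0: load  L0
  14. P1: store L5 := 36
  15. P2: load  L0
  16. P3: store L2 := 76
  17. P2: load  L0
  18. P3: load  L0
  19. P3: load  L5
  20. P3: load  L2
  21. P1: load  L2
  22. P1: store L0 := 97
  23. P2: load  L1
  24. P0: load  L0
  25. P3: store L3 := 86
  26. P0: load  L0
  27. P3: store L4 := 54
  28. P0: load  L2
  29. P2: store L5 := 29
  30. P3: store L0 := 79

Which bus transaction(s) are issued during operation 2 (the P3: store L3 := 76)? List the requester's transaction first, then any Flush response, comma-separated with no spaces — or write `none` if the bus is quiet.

bus = BusRdX

  op1 P1: load  L4 → I/E/I/I on L4; bus BusRd; mem=90
  op2 P3: store L3 := 76 → I/I/I/M on L3; bus BusRdX; mem=40
  op3 P2: load  L0 → I/I/E/I on L0; bus BusRd; mem=10
  op4 P2: load  L3 → I/I/S/S on L3; bus BusRd Flush; mem=76
  op5 P2: store L5 := 96 → I/I/M/I on L5; bus BusRdX; mem=90
  op6 P3: load  L2 → I/I/I/E on L2; bus BusRd; mem=90
  op7 P3: load  L5 → I/I/S/S on L5; bus BusRd Flush; mem=96
  op8 P2: load  L0 → I/I/E/I on L0; bus (none); mem=10
  op9 P0: store L5 := 73 → M/I/I/I on L5; bus BusRdX; mem=96
  op10 P2: store L0 := 57 → I/I/M/I on L0; bus (none); mem=10
  op11 P0: load  L5 → M/I/I/I on L5; bus (none); mem=96
  op12 P3: store L0 := 57 → I/I/I/M on L0; bus BusRdX Flush; mem=57
  op13 P0: load  L0 → S/I/I/S on L0; bus BusRd Flush; mem=57
  op14 P1: store L5 := 36 → I/M/I/I on L5; bus BusRdX Flush; mem=73
  op15 P2: load  L0 → S/I/S/S on L0; bus BusRd; mem=57
  op16 P3: store L2 := 76 → I/I/I/M on L2; bus (none); mem=90
  op17 P2: load  L0 → S/I/S/S on L0; bus (none); mem=57
  op18 P3: load  L0 → S/I/S/S on L0; bus (none); mem=57
  op19 P3: load  L5 → I/S/I/S on L5; bus BusRd Flush; mem=36
  op20 P3: load  L2 → I/I/I/M on L2; bus (none); mem=90
  op21 P1: load  L2 → I/S/I/S on L2; bus BusRd Flush; mem=76
  op22 P1: store L0 := 97 → I/M/I/I on L0; bus BusRdX; mem=57
  op23 P2: load  L1 → I/I/E/I on L1; bus BusRd; mem=60
  op24 P0: load  L0 → S/S/I/I on L0; bus BusRd Flush; mem=97
  op25 P3: store L3 := 86 → I/I/I/M on L3; bus BusUpgr; mem=76
  op26 P0: load  L0 → S/S/I/I on L0; bus (none); mem=97
  op27 P3: store L4 := 54 → I/I/I/M on L4; bus BusRdX; mem=90
  op28 P0: load  L2 → S/S/I/S on L2; bus BusRd; mem=76
  op29 P2: store L5 := 29 → I/I/M/I on L5; bus BusRdX; mem=36
  op30 P3: store L0 := 79 → I/I/I/M on L0; bus BusRdX; mem=97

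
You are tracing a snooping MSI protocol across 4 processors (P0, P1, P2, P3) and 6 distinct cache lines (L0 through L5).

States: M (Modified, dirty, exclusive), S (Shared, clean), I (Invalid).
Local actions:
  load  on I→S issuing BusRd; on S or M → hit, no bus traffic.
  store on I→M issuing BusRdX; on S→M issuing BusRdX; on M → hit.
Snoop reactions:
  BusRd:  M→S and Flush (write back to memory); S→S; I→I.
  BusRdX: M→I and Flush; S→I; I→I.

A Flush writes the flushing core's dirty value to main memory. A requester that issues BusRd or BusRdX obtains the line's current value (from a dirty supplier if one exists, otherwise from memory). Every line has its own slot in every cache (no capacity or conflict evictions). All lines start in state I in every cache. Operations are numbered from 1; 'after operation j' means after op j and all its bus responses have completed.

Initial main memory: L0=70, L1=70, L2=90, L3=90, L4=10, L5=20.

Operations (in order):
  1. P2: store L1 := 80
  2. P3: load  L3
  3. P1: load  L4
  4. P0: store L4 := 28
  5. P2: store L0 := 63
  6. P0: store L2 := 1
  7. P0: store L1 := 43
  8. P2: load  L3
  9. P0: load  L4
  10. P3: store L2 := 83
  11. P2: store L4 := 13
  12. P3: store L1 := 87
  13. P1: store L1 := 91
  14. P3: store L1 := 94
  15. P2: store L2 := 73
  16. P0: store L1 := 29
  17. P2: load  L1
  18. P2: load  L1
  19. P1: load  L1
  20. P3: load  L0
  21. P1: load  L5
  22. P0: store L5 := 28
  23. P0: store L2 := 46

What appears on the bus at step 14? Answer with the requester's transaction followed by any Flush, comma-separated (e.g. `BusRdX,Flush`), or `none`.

  op1 P2: store L1 := 80 → I/I/M/I on L1; bus BusRdX; mem=70
  op2 P3: load  L3 → I/I/I/S on L3; bus BusRd; mem=90
  op3 P1: load  L4 → I/S/I/I on L4; bus BusRd; mem=10
  op4 P0: store L4 := 28 → M/I/I/I on L4; bus BusRdX; mem=10
  op5 P2: store L0 := 63 → I/I/M/I on L0; bus BusRdX; mem=70
  op6 P0: store L2 := 1 → M/I/I/I on L2; bus BusRdX; mem=90
  op7 P0: store L1 := 43 → M/I/I/I on L1; bus BusRdX Flush; mem=80
  op8 P2: load  L3 → I/I/S/S on L3; bus BusRd; mem=90
  op9 P0: load  L4 → M/I/I/I on L4; bus (none); mem=10
  op10 P3: store L2 := 83 → I/I/I/M on L2; bus BusRdX Flush; mem=1
  op11 P2: store L4 := 13 → I/I/M/I on L4; bus BusRdX Flush; mem=28
  op12 P3: store L1 := 87 → I/I/I/M on L1; bus BusRdX Flush; mem=43
  op13 P1: store L1 := 91 → I/M/I/I on L1; bus BusRdX Flush; mem=87
  op14 P3: store L1 := 94 → I/I/I/M on L1; bus BusRdX Flush; mem=91
  op15 P2: store L2 := 73 → I/I/M/I on L2; bus BusRdX Flush; mem=83
  op16 P0: store L1 := 29 → M/I/I/I on L1; bus BusRdX Flush; mem=94
  op17 P2: load  L1 → S/I/S/I on L1; bus BusRd Flush; mem=29
  op18 P2: load  L1 → S/I/S/I on L1; bus (none); mem=29
  op19 P1: load  L1 → S/S/S/I on L1; bus BusRd; mem=29
  op20 P3: load  L0 → I/I/S/S on L0; bus BusRd Flush; mem=63
  op21 P1: load  L5 → I/S/I/I on L5; bus BusRd; mem=20
  op22 P0: store L5 := 28 → M/I/I/I on L5; bus BusRdX; mem=20
  op23 P0: store L2 := 46 → M/I/I/I on L2; bus BusRdX Flush; mem=73

bus = BusRdX,Flush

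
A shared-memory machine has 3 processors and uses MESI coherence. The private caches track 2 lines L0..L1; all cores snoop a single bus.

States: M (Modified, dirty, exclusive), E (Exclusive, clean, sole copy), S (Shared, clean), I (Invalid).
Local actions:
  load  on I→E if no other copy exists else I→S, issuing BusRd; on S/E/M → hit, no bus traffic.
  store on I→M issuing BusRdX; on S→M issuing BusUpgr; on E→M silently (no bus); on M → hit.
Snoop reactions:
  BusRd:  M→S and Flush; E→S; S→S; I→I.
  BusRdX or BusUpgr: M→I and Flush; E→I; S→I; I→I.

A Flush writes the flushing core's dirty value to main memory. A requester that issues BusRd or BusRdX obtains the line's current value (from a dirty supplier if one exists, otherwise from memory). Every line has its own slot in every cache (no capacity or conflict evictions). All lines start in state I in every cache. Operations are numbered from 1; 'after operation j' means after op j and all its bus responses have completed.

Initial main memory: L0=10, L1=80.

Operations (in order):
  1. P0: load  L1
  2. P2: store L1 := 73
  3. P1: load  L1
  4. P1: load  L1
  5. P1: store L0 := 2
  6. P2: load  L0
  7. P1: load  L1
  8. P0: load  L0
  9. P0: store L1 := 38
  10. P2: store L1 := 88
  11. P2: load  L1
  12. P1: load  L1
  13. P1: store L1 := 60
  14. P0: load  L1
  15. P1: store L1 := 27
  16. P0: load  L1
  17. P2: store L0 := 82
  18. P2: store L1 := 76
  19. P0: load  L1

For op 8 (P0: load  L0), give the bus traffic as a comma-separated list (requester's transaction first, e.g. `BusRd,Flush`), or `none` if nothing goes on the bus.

step 1: P0: load  L1  ⟶  EII  (L1)  txn=BusRd  M[L1]=80
step 2: P2: store L1 := 73  ⟶  IIM  (L1)  txn=BusRdX  M[L1]=80
step 3: P1: load  L1  ⟶  ISS  (L1)  txn=BusRd+Flush  M[L1]=73
step 4: P1: load  L1  ⟶  ISS  (L1)  txn=∅  M[L1]=73
step 5: P1: store L0 := 2  ⟶  IMI  (L0)  txn=BusRdX  M[L0]=10
step 6: P2: load  L0  ⟶  ISS  (L0)  txn=BusRd+Flush  M[L0]=2
step 7: P1: load  L1  ⟶  ISS  (L1)  txn=∅  M[L1]=73
step 8: P0: load  L0  ⟶  SSS  (L0)  txn=BusRd  M[L0]=2
step 9: P0: store L1 := 38  ⟶  MII  (L1)  txn=BusRdX  M[L1]=73
step 10: P2: store L1 := 88  ⟶  IIM  (L1)  txn=BusRdX+Flush  M[L1]=38
step 11: P2: load  L1  ⟶  IIM  (L1)  txn=∅  M[L1]=38
step 12: P1: load  L1  ⟶  ISS  (L1)  txn=BusRd+Flush  M[L1]=88
step 13: P1: store L1 := 60  ⟶  IMI  (L1)  txn=BusUpgr  M[L1]=88
step 14: P0: load  L1  ⟶  SSI  (L1)  txn=BusRd+Flush  M[L1]=60
step 15: P1: store L1 := 27  ⟶  IMI  (L1)  txn=BusUpgr  M[L1]=60
step 16: P0: load  L1  ⟶  SSI  (L1)  txn=BusRd+Flush  M[L1]=27
step 17: P2: store L0 := 82  ⟶  IIM  (L0)  txn=BusUpgr  M[L0]=2
step 18: P2: store L1 := 76  ⟶  IIM  (L1)  txn=BusRdX  M[L1]=27
step 19: P0: load  L1  ⟶  SIS  (L1)  txn=BusRd+Flush  M[L1]=76

bus = BusRd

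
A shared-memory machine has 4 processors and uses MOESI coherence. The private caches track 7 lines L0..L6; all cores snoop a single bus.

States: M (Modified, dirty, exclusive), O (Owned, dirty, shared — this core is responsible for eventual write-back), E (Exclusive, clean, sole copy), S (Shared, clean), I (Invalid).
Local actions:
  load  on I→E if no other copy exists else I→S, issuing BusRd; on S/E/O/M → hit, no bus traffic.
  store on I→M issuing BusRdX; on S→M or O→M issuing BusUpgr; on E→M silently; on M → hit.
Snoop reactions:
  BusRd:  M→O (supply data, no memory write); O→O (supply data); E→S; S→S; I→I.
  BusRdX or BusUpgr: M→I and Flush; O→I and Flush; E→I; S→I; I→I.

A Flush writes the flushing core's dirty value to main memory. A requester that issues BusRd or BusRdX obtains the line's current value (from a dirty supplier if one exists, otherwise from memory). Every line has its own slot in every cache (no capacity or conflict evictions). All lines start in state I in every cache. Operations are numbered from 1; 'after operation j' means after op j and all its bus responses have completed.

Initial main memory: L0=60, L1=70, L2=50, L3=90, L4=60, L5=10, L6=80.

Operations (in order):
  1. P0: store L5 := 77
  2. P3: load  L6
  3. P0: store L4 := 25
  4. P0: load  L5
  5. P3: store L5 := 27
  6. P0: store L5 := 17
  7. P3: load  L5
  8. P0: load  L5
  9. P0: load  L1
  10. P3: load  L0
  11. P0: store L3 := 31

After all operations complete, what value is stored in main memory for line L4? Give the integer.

[1] P0: store L5 := 77 | P0:M(77), P1:I, P2:I, P3:I | bus: BusRdX
[2] P3: load  L6 | P0:I, P1:I, P2:I, P3:E(80) | bus: BusRd
[3] P0: store L4 := 25 | P0:M(25), P1:I, P2:I, P3:I | bus: BusRdX
[4] P0: load  L5 | P0:M(77), P1:I, P2:I, P3:I | bus: none
[5] P3: store L5 := 27 | P0:I, P1:I, P2:I, P3:M(27) | bus: BusRdX,Flush
[6] P0: store L5 := 17 | P0:M(17), P1:I, P2:I, P3:I | bus: BusRdX,Flush
[7] P3: load  L5 | P0:O(17), P1:I, P2:I, P3:S(17) | bus: BusRd
[8] P0: load  L5 | P0:O(17), P1:I, P2:I, P3:S(17) | bus: none
[9] P0: load  L1 | P0:E(70), P1:I, P2:I, P3:I | bus: BusRd
[10] P3: load  L0 | P0:I, P1:I, P2:I, P3:E(60) | bus: BusRd
[11] P0: store L3 := 31 | P0:M(31), P1:I, P2:I, P3:I | bus: BusRdX

memory[L4] = 60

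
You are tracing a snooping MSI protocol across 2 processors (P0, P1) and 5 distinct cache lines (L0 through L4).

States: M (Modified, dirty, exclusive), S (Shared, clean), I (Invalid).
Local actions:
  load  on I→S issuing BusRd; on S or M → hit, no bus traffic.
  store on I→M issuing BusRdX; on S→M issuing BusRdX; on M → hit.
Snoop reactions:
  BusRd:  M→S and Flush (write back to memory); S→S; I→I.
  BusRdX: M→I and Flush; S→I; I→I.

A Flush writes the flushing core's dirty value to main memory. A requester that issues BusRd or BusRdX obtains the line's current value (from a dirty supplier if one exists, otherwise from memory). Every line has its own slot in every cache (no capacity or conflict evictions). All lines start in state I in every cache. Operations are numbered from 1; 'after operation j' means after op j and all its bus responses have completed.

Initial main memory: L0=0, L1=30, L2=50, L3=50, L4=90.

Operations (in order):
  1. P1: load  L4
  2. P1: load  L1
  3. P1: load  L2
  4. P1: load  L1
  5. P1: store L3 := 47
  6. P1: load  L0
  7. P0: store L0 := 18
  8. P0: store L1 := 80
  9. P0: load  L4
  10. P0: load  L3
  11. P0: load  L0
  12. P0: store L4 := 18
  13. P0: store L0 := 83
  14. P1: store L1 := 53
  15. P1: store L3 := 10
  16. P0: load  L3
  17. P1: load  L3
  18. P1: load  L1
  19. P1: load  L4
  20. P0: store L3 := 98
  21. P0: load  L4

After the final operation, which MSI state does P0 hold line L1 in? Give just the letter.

state = I

1. P1: load  L4  bus=[BusRd]  L4: P0=I P1=S  mem[L4]=90
2. P1: load  L1  bus=[BusRd]  L1: P0=I P1=S  mem[L1]=30
3. P1: load  L2  bus=[BusRd]  L2: P0=I P1=S  mem[L2]=50
4. P1: load  L1  bus=[-]  L1: P0=I P1=S  mem[L1]=30
5. P1: store L3 := 47  bus=[BusRdX]  L3: P0=I P1=M  mem[L3]=50
6. P1: load  L0  bus=[BusRd]  L0: P0=I P1=S  mem[L0]=0
7. P0: store L0 := 18  bus=[BusRdX]  L0: P0=M P1=I  mem[L0]=0
8. P0: store L1 := 80  bus=[BusRdX]  L1: P0=M P1=I  mem[L1]=30
9. P0: load  L4  bus=[BusRd]  L4: P0=S P1=S  mem[L4]=90
10. P0: load  L3  bus=[BusRd,Flush]  L3: P0=S P1=S  mem[L3]=47
11. P0: load  L0  bus=[-]  L0: P0=M P1=I  mem[L0]=0
12. P0: store L4 := 18  bus=[BusRdX]  L4: P0=M P1=I  mem[L4]=90
13. P0: store L0 := 83  bus=[-]  L0: P0=M P1=I  mem[L0]=0
14. P1: store L1 := 53  bus=[BusRdX,Flush]  L1: P0=I P1=M  mem[L1]=80
15. P1: store L3 := 10  bus=[BusRdX]  L3: P0=I P1=M  mem[L3]=47
16. P0: load  L3  bus=[BusRd,Flush]  L3: P0=S P1=S  mem[L3]=10
17. P1: load  L3  bus=[-]  L3: P0=S P1=S  mem[L3]=10
18. P1: load  L1  bus=[-]  L1: P0=I P1=M  mem[L1]=80
19. P1: load  L4  bus=[BusRd,Flush]  L4: P0=S P1=S  mem[L4]=18
20. P0: store L3 := 98  bus=[BusRdX]  L3: P0=M P1=I  mem[L3]=10
21. P0: load  L4  bus=[-]  L4: P0=S P1=S  mem[L4]=18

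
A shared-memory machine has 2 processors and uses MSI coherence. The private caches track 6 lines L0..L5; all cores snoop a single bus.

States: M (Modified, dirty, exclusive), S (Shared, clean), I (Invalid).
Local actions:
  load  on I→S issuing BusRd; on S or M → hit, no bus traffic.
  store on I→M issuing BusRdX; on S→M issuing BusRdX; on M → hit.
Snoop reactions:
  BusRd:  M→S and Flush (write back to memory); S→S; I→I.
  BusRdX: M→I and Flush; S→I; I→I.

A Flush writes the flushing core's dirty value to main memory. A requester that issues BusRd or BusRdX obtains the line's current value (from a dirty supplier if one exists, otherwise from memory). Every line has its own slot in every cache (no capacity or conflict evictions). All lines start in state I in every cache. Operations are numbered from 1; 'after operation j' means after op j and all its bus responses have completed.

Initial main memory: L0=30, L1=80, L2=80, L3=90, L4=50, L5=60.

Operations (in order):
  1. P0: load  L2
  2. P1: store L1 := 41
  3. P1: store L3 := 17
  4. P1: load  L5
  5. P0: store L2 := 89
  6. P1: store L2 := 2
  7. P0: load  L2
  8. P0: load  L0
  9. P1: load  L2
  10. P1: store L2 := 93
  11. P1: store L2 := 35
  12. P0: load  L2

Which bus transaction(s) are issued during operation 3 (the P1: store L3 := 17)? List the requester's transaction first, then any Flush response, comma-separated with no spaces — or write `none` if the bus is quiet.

step 1: P0: load  L2  ⟶  SI  (L2)  txn=BusRd  M[L2]=80
step 2: P1: store L1 := 41  ⟶  IM  (L1)  txn=BusRdX  M[L1]=80
step 3: P1: store L3 := 17  ⟶  IM  (L3)  txn=BusRdX  M[L3]=90
step 4: P1: load  L5  ⟶  IS  (L5)  txn=BusRd  M[L5]=60
step 5: P0: store L2 := 89  ⟶  MI  (L2)  txn=BusRdX  M[L2]=80
step 6: P1: store L2 := 2  ⟶  IM  (L2)  txn=BusRdX+Flush  M[L2]=89
step 7: P0: load  L2  ⟶  SS  (L2)  txn=BusRd+Flush  M[L2]=2
step 8: P0: load  L0  ⟶  SI  (L0)  txn=BusRd  M[L0]=30
step 9: P1: load  L2  ⟶  SS  (L2)  txn=∅  M[L2]=2
step 10: P1: store L2 := 93  ⟶  IM  (L2)  txn=BusRdX  M[L2]=2
step 11: P1: store L2 := 35  ⟶  IM  (L2)  txn=∅  M[L2]=2
step 12: P0: load  L2  ⟶  SS  (L2)  txn=BusRd+Flush  M[L2]=35

bus = BusRdX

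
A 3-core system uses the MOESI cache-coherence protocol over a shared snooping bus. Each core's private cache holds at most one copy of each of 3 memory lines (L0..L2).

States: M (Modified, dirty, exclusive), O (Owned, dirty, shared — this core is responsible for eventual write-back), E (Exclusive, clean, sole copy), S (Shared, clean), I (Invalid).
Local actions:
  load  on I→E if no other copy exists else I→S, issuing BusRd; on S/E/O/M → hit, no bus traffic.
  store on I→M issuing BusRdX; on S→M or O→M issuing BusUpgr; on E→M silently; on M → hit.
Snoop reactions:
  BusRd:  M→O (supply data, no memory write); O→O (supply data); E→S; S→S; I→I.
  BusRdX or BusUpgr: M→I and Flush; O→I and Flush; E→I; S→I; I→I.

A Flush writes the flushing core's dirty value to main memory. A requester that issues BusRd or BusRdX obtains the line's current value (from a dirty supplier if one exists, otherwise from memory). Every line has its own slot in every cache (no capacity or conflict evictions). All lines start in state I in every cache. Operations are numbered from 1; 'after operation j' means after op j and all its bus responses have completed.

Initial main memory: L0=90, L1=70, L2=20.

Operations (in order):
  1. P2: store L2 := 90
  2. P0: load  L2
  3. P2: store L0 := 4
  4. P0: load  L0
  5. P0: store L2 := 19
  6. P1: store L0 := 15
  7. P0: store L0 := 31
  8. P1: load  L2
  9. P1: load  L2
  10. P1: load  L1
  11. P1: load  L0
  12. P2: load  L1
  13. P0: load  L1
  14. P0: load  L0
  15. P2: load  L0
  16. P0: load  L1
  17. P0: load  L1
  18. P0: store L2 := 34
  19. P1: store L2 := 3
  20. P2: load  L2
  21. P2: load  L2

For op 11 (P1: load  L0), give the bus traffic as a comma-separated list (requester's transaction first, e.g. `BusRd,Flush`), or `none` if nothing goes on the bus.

1. P2: store L2 := 90  bus=[BusRdX]  L2: P0=I P1=I P2=M  mem[L2]=20
2. P0: load  L2  bus=[BusRd]  L2: P0=S P1=I P2=O  mem[L2]=20
3. P2: store L0 := 4  bus=[BusRdX]  L0: P0=I P1=I P2=M  mem[L0]=90
4. P0: load  L0  bus=[BusRd]  L0: P0=S P1=I P2=O  mem[L0]=90
5. P0: store L2 := 19  bus=[BusUpgr,Flush]  L2: P0=M P1=I P2=I  mem[L2]=90
6. P1: store L0 := 15  bus=[BusRdX,Flush]  L0: P0=I P1=M P2=I  mem[L0]=4
7. P0: store L0 := 31  bus=[BusRdX,Flush]  L0: P0=M P1=I P2=I  mem[L0]=15
8. P1: load  L2  bus=[BusRd]  L2: P0=O P1=S P2=I  mem[L2]=90
9. P1: load  L2  bus=[-]  L2: P0=O P1=S P2=I  mem[L2]=90
10. P1: load  L1  bus=[BusRd]  L1: P0=I P1=E P2=I  mem[L1]=70
11. P1: load  L0  bus=[BusRd]  L0: P0=O P1=S P2=I  mem[L0]=15
12. P2: load  L1  bus=[BusRd]  L1: P0=I P1=S P2=S  mem[L1]=70
13. P0: load  L1  bus=[BusRd]  L1: P0=S P1=S P2=S  mem[L1]=70
14. P0: load  L0  bus=[-]  L0: P0=O P1=S P2=I  mem[L0]=15
15. P2: load  L0  bus=[BusRd]  L0: P0=O P1=S P2=S  mem[L0]=15
16. P0: load  L1  bus=[-]  L1: P0=S P1=S P2=S  mem[L1]=70
17. P0: load  L1  bus=[-]  L1: P0=S P1=S P2=S  mem[L1]=70
18. P0: store L2 := 34  bus=[BusUpgr]  L2: P0=M P1=I P2=I  mem[L2]=90
19. P1: store L2 := 3  bus=[BusRdX,Flush]  L2: P0=I P1=M P2=I  mem[L2]=34
20. P2: load  L2  bus=[BusRd]  L2: P0=I P1=O P2=S  mem[L2]=34
21. P2: load  L2  bus=[-]  L2: P0=I P1=O P2=S  mem[L2]=34

bus = BusRd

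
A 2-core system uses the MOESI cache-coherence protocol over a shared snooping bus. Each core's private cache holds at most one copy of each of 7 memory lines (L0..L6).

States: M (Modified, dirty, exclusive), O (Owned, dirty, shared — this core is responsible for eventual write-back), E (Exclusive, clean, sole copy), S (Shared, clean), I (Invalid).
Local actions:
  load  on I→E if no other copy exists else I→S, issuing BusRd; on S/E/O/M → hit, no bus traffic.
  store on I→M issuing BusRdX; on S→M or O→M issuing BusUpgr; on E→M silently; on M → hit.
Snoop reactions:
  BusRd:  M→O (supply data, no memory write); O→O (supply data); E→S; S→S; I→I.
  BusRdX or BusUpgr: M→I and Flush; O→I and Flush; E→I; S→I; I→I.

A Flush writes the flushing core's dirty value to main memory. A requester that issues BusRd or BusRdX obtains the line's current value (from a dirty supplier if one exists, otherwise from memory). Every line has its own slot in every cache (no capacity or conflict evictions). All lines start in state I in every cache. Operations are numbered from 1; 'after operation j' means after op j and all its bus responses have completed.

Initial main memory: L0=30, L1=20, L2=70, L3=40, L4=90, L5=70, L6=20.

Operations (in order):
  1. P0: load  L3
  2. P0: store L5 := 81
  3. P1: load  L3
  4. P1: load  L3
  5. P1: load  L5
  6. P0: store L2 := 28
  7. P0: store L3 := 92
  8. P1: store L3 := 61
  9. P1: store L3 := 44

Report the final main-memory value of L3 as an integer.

1. P0: load  L3  bus=[BusRd]  L3: P0=E P1=I  mem[L3]=40
2. P0: store L5 := 81  bus=[BusRdX]  L5: P0=M P1=I  mem[L5]=70
3. P1: load  L3  bus=[BusRd]  L3: P0=S P1=S  mem[L3]=40
4. P1: load  L3  bus=[-]  L3: P0=S P1=S  mem[L3]=40
5. P1: load  L5  bus=[BusRd]  L5: P0=O P1=S  mem[L5]=70
6. P0: store L2 := 28  bus=[BusRdX]  L2: P0=M P1=I  mem[L2]=70
7. P0: store L3 := 92  bus=[BusUpgr]  L3: P0=M P1=I  mem[L3]=40
8. P1: store L3 := 61  bus=[BusRdX,Flush]  L3: P0=I P1=M  mem[L3]=92
9. P1: store L3 := 44  bus=[-]  L3: P0=I P1=M  mem[L3]=92

memory[L3] = 92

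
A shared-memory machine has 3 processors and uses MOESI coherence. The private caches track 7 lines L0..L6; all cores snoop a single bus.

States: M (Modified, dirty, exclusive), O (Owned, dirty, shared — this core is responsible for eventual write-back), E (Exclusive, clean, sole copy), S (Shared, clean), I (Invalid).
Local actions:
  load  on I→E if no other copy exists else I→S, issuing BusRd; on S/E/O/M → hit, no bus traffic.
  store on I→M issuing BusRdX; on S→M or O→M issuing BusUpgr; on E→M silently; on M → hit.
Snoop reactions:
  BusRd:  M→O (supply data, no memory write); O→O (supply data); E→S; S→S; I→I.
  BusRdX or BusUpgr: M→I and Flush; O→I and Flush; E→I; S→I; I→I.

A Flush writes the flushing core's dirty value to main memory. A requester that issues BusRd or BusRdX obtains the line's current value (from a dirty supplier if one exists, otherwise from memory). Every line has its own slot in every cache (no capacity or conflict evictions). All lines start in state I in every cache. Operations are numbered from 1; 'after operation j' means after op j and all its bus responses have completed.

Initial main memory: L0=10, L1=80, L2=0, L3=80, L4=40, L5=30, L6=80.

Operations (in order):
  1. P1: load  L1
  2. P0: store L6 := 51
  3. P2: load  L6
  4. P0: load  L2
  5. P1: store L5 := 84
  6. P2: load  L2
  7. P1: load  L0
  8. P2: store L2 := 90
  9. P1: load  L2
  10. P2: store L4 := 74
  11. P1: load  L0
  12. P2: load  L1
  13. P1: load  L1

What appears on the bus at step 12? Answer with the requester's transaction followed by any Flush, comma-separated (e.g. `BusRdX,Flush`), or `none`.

bus = BusRd

1. P1: load  L1  bus=[BusRd]  L1: P0=I P1=E P2=I  mem[L1]=80
2. P0: store L6 := 51  bus=[BusRdX]  L6: P0=M P1=I P2=I  mem[L6]=80
3. P2: load  L6  bus=[BusRd]  L6: P0=O P1=I P2=S  mem[L6]=80
4. P0: load  L2  bus=[BusRd]  L2: P0=E P1=I P2=I  mem[L2]=0
5. P1: store L5 := 84  bus=[BusRdX]  L5: P0=I P1=M P2=I  mem[L5]=30
6. P2: load  L2  bus=[BusRd]  L2: P0=S P1=I P2=S  mem[L2]=0
7. P1: load  L0  bus=[BusRd]  L0: P0=I P1=E P2=I  mem[L0]=10
8. P2: store L2 := 90  bus=[BusUpgr]  L2: P0=I P1=I P2=M  mem[L2]=0
9. P1: load  L2  bus=[BusRd]  L2: P0=I P1=S P2=O  mem[L2]=0
10. P2: store L4 := 74  bus=[BusRdX]  L4: P0=I P1=I P2=M  mem[L4]=40
11. P1: load  L0  bus=[-]  L0: P0=I P1=E P2=I  mem[L0]=10
12. P2: load  L1  bus=[BusRd]  L1: P0=I P1=S P2=S  mem[L1]=80
13. P1: load  L1  bus=[-]  L1: P0=I P1=S P2=S  mem[L1]=80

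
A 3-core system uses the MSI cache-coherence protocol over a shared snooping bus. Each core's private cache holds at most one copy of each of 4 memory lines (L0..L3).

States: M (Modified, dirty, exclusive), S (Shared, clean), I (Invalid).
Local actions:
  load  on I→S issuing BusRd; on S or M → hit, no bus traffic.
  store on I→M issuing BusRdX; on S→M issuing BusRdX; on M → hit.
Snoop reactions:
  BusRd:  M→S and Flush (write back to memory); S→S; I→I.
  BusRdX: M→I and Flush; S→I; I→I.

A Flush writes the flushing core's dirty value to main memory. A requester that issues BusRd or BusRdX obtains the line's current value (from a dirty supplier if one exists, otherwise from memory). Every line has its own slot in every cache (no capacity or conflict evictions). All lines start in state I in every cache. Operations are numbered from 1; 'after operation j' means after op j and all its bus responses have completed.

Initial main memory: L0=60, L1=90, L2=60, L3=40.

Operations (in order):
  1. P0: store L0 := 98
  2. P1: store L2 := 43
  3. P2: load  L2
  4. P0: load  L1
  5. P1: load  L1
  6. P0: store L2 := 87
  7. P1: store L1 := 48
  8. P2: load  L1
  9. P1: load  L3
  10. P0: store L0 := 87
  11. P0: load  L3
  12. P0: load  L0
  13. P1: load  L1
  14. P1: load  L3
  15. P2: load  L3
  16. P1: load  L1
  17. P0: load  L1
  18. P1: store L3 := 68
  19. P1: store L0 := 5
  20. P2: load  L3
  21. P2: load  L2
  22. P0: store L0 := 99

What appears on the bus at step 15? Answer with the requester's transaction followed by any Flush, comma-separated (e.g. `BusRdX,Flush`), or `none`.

  op1 P0: store L0 := 98 → M/I/I on L0; bus BusRdX; mem=60
  op2 P1: store L2 := 43 → I/M/I on L2; bus BusRdX; mem=60
  op3 P2: load  L2 → I/S/S on L2; bus BusRd Flush; mem=43
  op4 P0: load  L1 → S/I/I on L1; bus BusRd; mem=90
  op5 P1: load  L1 → S/S/I on L1; bus BusRd; mem=90
  op6 P0: store L2 := 87 → M/I/I on L2; bus BusRdX; mem=43
  op7 P1: store L1 := 48 → I/M/I on L1; bus BusRdX; mem=90
  op8 P2: load  L1 → I/S/S on L1; bus BusRd Flush; mem=48
  op9 P1: load  L3 → I/S/I on L3; bus BusRd; mem=40
  op10 P0: store L0 := 87 → M/I/I on L0; bus (none); mem=60
  op11 P0: load  L3 → S/S/I on L3; bus BusRd; mem=40
  op12 P0: load  L0 → M/I/I on L0; bus (none); mem=60
  op13 P1: load  L1 → I/S/S on L1; bus (none); mem=48
  op14 P1: load  L3 → S/S/I on L3; bus (none); mem=40
  op15 P2: load  L3 → S/S/S on L3; bus BusRd; mem=40
  op16 P1: load  L1 → I/S/S on L1; bus (none); mem=48
  op17 P0: load  L1 → S/S/S on L1; bus BusRd; mem=48
  op18 P1: store L3 := 68 → I/M/I on L3; bus BusRdX; mem=40
  op19 P1: store L0 := 5 → I/M/I on L0; bus BusRdX Flush; mem=87
  op20 P2: load  L3 → I/S/S on L3; bus BusRd Flush; mem=68
  op21 P2: load  L2 → S/I/S on L2; bus BusRd Flush; mem=87
  op22 P0: store L0 := 99 → M/I/I on L0; bus BusRdX Flush; mem=5

bus = BusRd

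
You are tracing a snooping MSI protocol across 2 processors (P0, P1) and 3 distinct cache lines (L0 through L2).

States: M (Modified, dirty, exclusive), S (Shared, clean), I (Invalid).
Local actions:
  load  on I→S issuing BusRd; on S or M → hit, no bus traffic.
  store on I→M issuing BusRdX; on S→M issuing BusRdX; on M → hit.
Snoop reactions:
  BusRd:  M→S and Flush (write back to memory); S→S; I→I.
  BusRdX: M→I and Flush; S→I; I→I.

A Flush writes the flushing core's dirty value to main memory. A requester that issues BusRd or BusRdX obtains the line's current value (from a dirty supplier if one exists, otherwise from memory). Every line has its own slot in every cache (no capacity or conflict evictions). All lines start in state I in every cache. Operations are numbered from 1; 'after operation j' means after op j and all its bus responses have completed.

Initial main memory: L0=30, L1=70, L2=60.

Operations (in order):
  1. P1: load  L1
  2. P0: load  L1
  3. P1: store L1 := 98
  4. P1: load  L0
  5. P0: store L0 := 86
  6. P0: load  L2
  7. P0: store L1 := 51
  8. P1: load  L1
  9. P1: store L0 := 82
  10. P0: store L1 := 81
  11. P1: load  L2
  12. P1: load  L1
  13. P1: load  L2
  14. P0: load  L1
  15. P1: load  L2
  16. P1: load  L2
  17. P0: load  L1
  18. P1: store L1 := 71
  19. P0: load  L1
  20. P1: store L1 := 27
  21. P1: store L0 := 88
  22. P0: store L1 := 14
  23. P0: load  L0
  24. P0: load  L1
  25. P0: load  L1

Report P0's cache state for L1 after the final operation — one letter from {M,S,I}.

step 1: P1: load  L1  ⟶  IS  (L1)  txn=BusRd  M[L1]=70
step 2: P0: load  L1  ⟶  SS  (L1)  txn=BusRd  M[L1]=70
step 3: P1: store L1 := 98  ⟶  IM  (L1)  txn=BusRdX  M[L1]=70
step 4: P1: load  L0  ⟶  IS  (L0)  txn=BusRd  M[L0]=30
step 5: P0: store L0 := 86  ⟶  MI  (L0)  txn=BusRdX  M[L0]=30
step 6: P0: load  L2  ⟶  SI  (L2)  txn=BusRd  M[L2]=60
step 7: P0: store L1 := 51  ⟶  MI  (L1)  txn=BusRdX+Flush  M[L1]=98
step 8: P1: load  L1  ⟶  SS  (L1)  txn=BusRd+Flush  M[L1]=51
step 9: P1: store L0 := 82  ⟶  IM  (L0)  txn=BusRdX+Flush  M[L0]=86
step 10: P0: store L1 := 81  ⟶  MI  (L1)  txn=BusRdX  M[L1]=51
step 11: P1: load  L2  ⟶  SS  (L2)  txn=BusRd  M[L2]=60
step 12: P1: load  L1  ⟶  SS  (L1)  txn=BusRd+Flush  M[L1]=81
step 13: P1: load  L2  ⟶  SS  (L2)  txn=∅  M[L2]=60
step 14: P0: load  L1  ⟶  SS  (L1)  txn=∅  M[L1]=81
step 15: P1: load  L2  ⟶  SS  (L2)  txn=∅  M[L2]=60
step 16: P1: load  L2  ⟶  SS  (L2)  txn=∅  M[L2]=60
step 17: P0: load  L1  ⟶  SS  (L1)  txn=∅  M[L1]=81
step 18: P1: store L1 := 71  ⟶  IM  (L1)  txn=BusRdX  M[L1]=81
step 19: P0: load  L1  ⟶  SS  (L1)  txn=BusRd+Flush  M[L1]=71
step 20: P1: store L1 := 27  ⟶  IM  (L1)  txn=BusRdX  M[L1]=71
step 21: P1: store L0 := 88  ⟶  IM  (L0)  txn=∅  M[L0]=86
step 22: P0: store L1 := 14  ⟶  MI  (L1)  txn=BusRdX+Flush  M[L1]=27
step 23: P0: load  L0  ⟶  SS  (L0)  txn=BusRd+Flush  M[L0]=88
step 24: P0: load  L1  ⟶  MI  (L1)  txn=∅  M[L1]=27
step 25: P0: load  L1  ⟶  MI  (L1)  txn=∅  M[L1]=27

state = M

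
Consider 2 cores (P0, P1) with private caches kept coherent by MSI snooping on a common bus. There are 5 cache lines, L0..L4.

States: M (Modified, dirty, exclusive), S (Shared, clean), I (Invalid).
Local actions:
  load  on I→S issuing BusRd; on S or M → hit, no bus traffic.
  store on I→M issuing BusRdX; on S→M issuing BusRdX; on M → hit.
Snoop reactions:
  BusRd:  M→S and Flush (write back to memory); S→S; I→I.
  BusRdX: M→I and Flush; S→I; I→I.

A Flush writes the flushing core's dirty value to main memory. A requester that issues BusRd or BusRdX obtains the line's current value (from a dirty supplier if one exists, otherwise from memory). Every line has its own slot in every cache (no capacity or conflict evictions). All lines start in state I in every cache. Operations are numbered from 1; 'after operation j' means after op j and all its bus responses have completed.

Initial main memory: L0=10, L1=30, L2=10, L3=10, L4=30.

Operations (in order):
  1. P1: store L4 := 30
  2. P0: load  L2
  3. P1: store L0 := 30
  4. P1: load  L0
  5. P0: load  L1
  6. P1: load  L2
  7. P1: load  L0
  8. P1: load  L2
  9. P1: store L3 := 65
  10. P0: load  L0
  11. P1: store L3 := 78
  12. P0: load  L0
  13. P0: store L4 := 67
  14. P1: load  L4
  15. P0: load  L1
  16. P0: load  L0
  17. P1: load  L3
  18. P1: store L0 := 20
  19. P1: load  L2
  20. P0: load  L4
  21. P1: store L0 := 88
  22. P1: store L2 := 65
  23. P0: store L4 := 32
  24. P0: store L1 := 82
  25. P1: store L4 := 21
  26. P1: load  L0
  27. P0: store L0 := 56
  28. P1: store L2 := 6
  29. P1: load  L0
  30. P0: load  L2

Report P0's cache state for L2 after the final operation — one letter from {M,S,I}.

1. P1: store L4 := 30  bus=[BusRdX]  L4: P0=I P1=M  mem[L4]=30
2. P0: load  L2  bus=[BusRd]  L2: P0=S P1=I  mem[L2]=10
3. P1: store L0 := 30  bus=[BusRdX]  L0: P0=I P1=M  mem[L0]=10
4. P1: load  L0  bus=[-]  L0: P0=I P1=M  mem[L0]=10
5. P0: load  L1  bus=[BusRd]  L1: P0=S P1=I  mem[L1]=30
6. P1: load  L2  bus=[BusRd]  L2: P0=S P1=S  mem[L2]=10
7. P1: load  L0  bus=[-]  L0: P0=I P1=M  mem[L0]=10
8. P1: load  L2  bus=[-]  L2: P0=S P1=S  mem[L2]=10
9. P1: store L3 := 65  bus=[BusRdX]  L3: P0=I P1=M  mem[L3]=10
10. P0: load  L0  bus=[BusRd,Flush]  L0: P0=S P1=S  mem[L0]=30
11. P1: store L3 := 78  bus=[-]  L3: P0=I P1=M  mem[L3]=10
12. P0: load  L0  bus=[-]  L0: P0=S P1=S  mem[L0]=30
13. P0: store L4 := 67  bus=[BusRdX,Flush]  L4: P0=M P1=I  mem[L4]=30
14. P1: load  L4  bus=[BusRd,Flush]  L4: P0=S P1=S  mem[L4]=67
15. P0: load  L1  bus=[-]  L1: P0=S P1=I  mem[L1]=30
16. P0: load  L0  bus=[-]  L0: P0=S P1=S  mem[L0]=30
17. P1: load  L3  bus=[-]  L3: P0=I P1=M  mem[L3]=10
18. P1: store L0 := 20  bus=[BusRdX]  L0: P0=I P1=M  mem[L0]=30
19. P1: load  L2  bus=[-]  L2: P0=S P1=S  mem[L2]=10
20. P0: load  L4  bus=[-]  L4: P0=S P1=S  mem[L4]=67
21. P1: store L0 := 88  bus=[-]  L0: P0=I P1=M  mem[L0]=30
22. P1: store L2 := 65  bus=[BusRdX]  L2: P0=I P1=M  mem[L2]=10
23. P0: store L4 := 32  bus=[BusRdX]  L4: P0=M P1=I  mem[L4]=67
24. P0: store L1 := 82  bus=[BusRdX]  L1: P0=M P1=I  mem[L1]=30
25. P1: store L4 := 21  bus=[BusRdX,Flush]  L4: P0=I P1=M  mem[L4]=32
26. P1: load  L0  bus=[-]  L0: P0=I P1=M  mem[L0]=30
27. P0: store L0 := 56  bus=[BusRdX,Flush]  L0: P0=M P1=I  mem[L0]=88
28. P1: store L2 := 6  bus=[-]  L2: P0=I P1=M  mem[L2]=10
29. P1: load  L0  bus=[BusRd,Flush]  L0: P0=S P1=S  mem[L0]=56
30. P0: load  L2  bus=[BusRd,Flush]  L2: P0=S P1=S  mem[L2]=6

state = S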